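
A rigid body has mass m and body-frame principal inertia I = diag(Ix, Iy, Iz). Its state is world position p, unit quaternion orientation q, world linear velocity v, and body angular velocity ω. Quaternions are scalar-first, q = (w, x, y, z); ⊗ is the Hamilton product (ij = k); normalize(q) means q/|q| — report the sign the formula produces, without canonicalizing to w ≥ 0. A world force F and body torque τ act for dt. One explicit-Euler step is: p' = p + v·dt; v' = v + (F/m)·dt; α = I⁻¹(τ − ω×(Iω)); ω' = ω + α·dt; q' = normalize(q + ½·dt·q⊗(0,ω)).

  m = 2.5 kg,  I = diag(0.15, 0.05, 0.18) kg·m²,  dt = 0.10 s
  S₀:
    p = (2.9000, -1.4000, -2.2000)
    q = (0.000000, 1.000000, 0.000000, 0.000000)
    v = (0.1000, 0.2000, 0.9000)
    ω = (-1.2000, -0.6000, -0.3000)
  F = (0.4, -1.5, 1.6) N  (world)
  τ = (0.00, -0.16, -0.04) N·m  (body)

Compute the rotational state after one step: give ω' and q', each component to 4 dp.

ω' = (-1.2156, -0.8984, -0.2822)
q' = (0.0599, 0.9976, 0.0150, -0.0299)

α = I⁻¹(τ − ω×Iω) = (-0.1560, -2.9840, 0.1778)
ω' = ω + α·dt = (-1.2156, -0.8984, -0.2822)
q⊗(0,ω) = (1.2000000, 0.0000000, 0.3000000, -0.6000000)
updated quaternion q' = (0.0599, 0.9976, 0.0150, -0.0299)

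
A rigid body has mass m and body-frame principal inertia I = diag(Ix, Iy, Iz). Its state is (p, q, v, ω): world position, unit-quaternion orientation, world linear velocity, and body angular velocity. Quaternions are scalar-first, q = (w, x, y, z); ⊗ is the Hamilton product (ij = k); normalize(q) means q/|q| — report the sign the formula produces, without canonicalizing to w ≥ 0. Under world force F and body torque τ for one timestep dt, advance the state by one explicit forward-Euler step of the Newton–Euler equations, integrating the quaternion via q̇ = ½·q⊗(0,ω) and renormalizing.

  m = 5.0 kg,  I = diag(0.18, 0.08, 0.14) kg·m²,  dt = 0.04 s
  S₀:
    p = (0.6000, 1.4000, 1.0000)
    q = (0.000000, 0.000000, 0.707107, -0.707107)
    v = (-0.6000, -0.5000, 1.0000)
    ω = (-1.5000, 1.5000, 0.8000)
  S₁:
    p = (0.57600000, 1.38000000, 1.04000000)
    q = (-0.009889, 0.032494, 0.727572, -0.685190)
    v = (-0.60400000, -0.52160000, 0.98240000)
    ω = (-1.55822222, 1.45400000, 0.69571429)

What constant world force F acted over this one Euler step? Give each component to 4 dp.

F = (-0.5000, -2.7000, -2.2000)

v₁ − v₀ = (-0.00400000, -0.02160000, -0.01760000)
m·(v₁−v₀)/dt = (-0.5000, -2.7000, -2.2000)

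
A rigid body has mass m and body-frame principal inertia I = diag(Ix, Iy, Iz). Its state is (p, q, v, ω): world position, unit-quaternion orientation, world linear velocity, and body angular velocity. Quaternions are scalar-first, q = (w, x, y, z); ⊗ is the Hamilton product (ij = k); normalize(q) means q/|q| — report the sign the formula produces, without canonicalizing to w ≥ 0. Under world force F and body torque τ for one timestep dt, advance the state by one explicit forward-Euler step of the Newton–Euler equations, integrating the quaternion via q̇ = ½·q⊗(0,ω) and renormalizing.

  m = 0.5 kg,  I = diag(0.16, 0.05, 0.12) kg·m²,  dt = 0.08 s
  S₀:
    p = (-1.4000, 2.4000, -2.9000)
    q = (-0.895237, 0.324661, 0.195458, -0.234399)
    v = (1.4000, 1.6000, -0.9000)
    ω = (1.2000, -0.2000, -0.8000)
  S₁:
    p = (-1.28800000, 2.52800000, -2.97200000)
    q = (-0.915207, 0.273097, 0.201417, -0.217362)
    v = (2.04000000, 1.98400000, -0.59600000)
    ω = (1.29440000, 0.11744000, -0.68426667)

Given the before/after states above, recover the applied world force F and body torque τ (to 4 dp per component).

F = (4.0000, 2.4000, 1.9000)
τ = (0.2000, 0.1600, 0.2000)

velocity change Δv = (0.64000000, 0.38400000, 0.30400000)
m·(v₁−v₀)/dt = (4.0000, 2.4000, 1.9000)
rate change Δω = (0.09440000, 0.31744000, 0.11573333)
gyro term ω₀×Iω₀ = (0.0112, -0.0384, 0.0264)
applied torque τ = (0.2000, 0.1600, 0.2000)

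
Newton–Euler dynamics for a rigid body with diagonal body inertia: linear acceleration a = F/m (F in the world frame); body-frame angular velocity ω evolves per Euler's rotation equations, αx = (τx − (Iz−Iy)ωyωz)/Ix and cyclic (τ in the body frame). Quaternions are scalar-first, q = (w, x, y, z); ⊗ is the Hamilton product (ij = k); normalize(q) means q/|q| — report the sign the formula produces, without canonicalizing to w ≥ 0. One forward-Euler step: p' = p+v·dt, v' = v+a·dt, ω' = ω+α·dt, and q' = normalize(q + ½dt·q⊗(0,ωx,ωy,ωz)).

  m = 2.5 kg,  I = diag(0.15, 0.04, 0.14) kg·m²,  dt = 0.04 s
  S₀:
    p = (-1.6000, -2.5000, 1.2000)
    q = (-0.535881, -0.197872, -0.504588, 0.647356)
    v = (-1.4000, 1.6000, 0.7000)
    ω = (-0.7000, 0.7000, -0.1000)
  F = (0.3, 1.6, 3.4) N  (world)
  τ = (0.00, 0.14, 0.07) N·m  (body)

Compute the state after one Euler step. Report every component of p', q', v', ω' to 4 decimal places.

(τ − ω×Iω)/I = (0.0467, 3.4825, 0.1150)
new body rate ω' = (-0.6981, 0.8393, -0.0954)
2q̇ = q⊗(0,ω) = (0.2794368, -0.0275737, -0.8480531, -0.4381339)
updated quaternion q' = (-0.5302, -0.1984, -0.5214, 0.6385)
a = (0.1200, 0.6400, 1.3600)
p' = p + v·dt = (-1.6560, -2.4360, 1.2280)
v + (F/m)dt = (-1.3952, 1.6256, 0.7544)

p' = (-1.6560, -2.4360, 1.2280)
q' = (-0.5302, -0.1984, -0.5214, 0.6385)
v' = (-1.3952, 1.6256, 0.7544)
ω' = (-0.6981, 0.8393, -0.0954)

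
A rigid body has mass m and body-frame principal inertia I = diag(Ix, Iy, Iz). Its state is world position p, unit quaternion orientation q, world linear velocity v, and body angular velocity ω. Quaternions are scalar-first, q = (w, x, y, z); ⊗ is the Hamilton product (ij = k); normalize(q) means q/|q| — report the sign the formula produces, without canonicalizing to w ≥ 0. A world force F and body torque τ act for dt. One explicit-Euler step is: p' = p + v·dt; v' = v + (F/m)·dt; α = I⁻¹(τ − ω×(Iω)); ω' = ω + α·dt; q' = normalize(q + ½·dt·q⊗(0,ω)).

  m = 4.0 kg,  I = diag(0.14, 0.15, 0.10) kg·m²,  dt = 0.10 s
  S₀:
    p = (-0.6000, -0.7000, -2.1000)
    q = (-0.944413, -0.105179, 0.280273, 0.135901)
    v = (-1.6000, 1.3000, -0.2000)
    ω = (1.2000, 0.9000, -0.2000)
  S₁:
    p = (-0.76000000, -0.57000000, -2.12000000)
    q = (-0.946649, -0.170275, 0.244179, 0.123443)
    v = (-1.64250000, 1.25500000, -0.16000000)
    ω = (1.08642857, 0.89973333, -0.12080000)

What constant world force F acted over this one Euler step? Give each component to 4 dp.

velocity change Δv = (-0.04250000, -0.04500000, 0.04000000)
m·(v₁−v₀)/dt = (-1.7000, -1.8000, 1.6000)

F = (-1.7000, -1.8000, 1.6000)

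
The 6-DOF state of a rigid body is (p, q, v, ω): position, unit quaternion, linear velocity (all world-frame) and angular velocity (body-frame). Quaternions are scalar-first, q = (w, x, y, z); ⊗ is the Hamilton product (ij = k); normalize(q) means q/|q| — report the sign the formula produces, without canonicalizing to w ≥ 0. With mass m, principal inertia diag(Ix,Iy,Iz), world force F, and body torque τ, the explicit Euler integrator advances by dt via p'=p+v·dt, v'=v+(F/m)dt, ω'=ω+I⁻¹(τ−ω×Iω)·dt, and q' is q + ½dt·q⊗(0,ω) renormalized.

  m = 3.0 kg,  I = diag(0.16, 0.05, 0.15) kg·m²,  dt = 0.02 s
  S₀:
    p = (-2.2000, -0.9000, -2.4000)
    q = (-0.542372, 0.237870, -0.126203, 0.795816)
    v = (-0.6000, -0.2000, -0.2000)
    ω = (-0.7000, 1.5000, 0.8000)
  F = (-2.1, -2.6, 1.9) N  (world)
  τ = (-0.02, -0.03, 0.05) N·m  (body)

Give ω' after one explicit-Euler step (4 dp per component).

ω' = (-0.7175, 1.4902, 0.7913)

precession coupling ω×(Iω) = (0.1200, -0.0056, 0.1155)
α = I⁻¹(τ − ω×Iω) = (-0.8750, -0.4880, -0.4367)
ω + α·dt = (-0.7175, 1.4902, 0.7913)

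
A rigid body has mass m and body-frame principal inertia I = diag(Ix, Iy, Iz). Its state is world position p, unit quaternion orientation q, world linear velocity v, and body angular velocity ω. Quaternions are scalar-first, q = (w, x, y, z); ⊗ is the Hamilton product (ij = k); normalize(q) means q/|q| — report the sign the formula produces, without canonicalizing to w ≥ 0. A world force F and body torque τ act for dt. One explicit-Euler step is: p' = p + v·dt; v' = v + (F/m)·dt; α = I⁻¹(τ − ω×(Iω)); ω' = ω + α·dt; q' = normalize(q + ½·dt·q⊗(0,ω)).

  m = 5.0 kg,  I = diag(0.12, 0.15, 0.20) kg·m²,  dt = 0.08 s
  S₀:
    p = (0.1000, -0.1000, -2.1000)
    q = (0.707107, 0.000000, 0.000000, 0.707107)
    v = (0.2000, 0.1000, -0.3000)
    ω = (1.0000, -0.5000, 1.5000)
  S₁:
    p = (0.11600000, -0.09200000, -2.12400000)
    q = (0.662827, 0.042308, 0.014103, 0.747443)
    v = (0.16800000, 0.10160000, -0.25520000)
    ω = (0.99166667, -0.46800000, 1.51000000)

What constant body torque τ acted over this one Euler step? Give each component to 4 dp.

τ = (-0.0500, -0.0600, 0.0100)

ω₁ − ω₀ = (-0.00833333, 0.03200000, 0.01000000)
applied torque τ = (-0.0500, -0.0600, 0.0100)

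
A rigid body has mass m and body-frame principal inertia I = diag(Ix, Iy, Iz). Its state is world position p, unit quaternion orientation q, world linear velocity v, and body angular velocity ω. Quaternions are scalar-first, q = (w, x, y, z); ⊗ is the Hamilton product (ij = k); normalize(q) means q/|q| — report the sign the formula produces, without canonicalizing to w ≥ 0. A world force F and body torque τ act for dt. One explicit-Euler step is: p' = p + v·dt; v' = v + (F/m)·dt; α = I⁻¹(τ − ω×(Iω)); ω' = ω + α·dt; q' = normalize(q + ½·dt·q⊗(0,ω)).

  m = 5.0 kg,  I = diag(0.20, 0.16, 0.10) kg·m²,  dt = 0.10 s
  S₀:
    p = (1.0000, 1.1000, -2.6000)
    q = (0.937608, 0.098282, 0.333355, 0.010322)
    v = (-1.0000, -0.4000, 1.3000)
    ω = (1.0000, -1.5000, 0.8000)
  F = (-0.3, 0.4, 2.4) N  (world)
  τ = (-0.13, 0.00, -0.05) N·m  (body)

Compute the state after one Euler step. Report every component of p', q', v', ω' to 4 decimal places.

a = F/m = (-0.0600, 0.0800, 0.4800)
p' = p + v·dt = (0.9000, 1.0600, -2.4700)
v + (F/m)dt = (-1.0060, -0.3920, 1.3480)
precession coupling ω×(Iω) = (0.0720, 0.0800, 0.0600)
angular accel α = (-1.0100, -0.5000, -1.1000)
ω' = ω + α·dt = (0.8990, -1.5500, 0.6900)
Hamilton product q⊗(0,ω) = (0.3934929, 1.2197750, -1.4747156, 0.2693084)
q' = normalize(q + ½dt·q⊗(0,ω)) = (0.9527, 0.1585, 0.2584, 0.0237)

p' = (0.9000, 1.0600, -2.4700)
q' = (0.9527, 0.1585, 0.2584, 0.0237)
v' = (-1.0060, -0.3920, 1.3480)
ω' = (0.8990, -1.5500, 0.6900)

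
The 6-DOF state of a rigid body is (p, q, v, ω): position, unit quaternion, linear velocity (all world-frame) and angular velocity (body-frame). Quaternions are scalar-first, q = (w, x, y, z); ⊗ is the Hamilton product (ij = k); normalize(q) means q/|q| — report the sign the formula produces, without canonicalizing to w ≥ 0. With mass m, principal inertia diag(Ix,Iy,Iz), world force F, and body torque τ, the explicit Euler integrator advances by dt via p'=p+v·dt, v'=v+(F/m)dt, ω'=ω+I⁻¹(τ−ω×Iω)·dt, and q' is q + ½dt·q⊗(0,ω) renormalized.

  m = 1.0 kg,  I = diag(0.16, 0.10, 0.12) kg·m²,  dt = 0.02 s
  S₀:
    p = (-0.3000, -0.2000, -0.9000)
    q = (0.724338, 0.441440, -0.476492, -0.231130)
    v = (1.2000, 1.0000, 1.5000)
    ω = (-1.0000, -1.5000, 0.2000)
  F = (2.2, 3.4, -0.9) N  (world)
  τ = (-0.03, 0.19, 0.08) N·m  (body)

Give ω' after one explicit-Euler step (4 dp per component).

α = I⁻¹(τ − ω×Iω) = (-0.1500, 1.9800, 1.4167)
new body rate ω' = (-1.0030, -1.4604, 0.2283)

ω' = (-1.0030, -1.4604, 0.2283)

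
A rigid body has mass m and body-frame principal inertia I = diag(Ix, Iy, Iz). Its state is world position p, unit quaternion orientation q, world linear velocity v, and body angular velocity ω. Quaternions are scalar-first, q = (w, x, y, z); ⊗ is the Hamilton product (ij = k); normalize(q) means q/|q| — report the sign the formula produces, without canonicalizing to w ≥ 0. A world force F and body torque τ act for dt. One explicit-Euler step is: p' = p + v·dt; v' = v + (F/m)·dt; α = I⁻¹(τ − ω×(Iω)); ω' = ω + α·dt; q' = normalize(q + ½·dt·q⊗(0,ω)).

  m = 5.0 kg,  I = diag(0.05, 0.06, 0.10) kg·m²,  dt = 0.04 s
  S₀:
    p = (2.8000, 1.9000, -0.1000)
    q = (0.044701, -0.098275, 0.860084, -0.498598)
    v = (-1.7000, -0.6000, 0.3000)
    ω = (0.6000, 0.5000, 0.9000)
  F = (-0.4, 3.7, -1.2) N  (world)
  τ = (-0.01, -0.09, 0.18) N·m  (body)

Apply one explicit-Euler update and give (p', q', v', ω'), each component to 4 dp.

p' = (2.7320, 1.8760, -0.0880)
q' = (0.0462, -0.0772, 0.8561, -0.5090)
v' = (-1.7032, -0.5704, 0.2904)
ω' = (0.5776, 0.4580, 0.9708)

new position p' = (2.7320, 1.8760, -0.0880)
v' = v + a·dt = (-1.7032, -0.5704, 0.2904)
ω×(Iω) gyroscopic = (0.0180, -0.0270, 0.0030)
α = I⁻¹(τ − ω×Iω) = (-0.5600, -1.0500, 1.7700)
new body rate ω' = (0.5776, 0.4580, 0.9708)
Hamilton product q⊗(0,ω) = (0.0776612, 1.0501952, -0.1883608, -0.5249570)
q + ½dt·q⊗(0,ω), renormalized = (0.0462, -0.0772, 0.8561, -0.5090)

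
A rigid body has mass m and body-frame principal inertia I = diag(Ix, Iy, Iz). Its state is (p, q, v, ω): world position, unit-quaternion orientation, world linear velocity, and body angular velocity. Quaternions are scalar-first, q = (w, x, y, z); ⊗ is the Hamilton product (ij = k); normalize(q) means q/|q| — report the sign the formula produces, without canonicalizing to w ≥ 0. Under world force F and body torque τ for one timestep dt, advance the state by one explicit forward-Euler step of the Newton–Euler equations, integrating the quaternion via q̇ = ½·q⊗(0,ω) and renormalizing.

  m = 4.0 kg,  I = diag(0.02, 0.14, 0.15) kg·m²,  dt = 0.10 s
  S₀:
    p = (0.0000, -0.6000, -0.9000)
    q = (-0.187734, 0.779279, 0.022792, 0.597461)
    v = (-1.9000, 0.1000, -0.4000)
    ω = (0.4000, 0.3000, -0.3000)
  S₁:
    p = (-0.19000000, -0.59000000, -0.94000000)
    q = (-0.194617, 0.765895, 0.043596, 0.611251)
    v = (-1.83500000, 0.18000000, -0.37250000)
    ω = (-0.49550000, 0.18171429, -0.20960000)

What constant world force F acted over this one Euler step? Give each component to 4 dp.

Δv = v₁−v₀ = (0.06500000, 0.08000000, 0.02750000)
F = m·Δv/dt = (2.6000, 3.2000, 1.1000)

F = (2.6000, 3.2000, 1.1000)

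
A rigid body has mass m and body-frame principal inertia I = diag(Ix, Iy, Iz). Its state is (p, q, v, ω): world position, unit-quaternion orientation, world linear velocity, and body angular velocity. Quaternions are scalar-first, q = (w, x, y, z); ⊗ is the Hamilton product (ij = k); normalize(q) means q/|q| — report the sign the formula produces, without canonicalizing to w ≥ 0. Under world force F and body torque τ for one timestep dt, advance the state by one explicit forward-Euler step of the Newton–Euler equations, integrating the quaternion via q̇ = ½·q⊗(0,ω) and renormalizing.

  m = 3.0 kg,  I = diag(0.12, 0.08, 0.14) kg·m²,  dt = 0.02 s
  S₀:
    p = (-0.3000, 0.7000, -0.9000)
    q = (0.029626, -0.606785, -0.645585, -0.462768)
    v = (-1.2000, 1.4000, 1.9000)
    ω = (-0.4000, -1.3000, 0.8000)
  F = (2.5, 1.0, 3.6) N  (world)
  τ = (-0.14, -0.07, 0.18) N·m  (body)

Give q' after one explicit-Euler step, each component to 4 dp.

2q̇ = q⊗(0,ω) = (-0.7117601, -1.1299168, 0.6320214, 0.5542873)
updated quaternion q' = (0.0225, -0.6180, -0.6392, -0.4572)

q' = (0.0225, -0.6180, -0.6392, -0.4572)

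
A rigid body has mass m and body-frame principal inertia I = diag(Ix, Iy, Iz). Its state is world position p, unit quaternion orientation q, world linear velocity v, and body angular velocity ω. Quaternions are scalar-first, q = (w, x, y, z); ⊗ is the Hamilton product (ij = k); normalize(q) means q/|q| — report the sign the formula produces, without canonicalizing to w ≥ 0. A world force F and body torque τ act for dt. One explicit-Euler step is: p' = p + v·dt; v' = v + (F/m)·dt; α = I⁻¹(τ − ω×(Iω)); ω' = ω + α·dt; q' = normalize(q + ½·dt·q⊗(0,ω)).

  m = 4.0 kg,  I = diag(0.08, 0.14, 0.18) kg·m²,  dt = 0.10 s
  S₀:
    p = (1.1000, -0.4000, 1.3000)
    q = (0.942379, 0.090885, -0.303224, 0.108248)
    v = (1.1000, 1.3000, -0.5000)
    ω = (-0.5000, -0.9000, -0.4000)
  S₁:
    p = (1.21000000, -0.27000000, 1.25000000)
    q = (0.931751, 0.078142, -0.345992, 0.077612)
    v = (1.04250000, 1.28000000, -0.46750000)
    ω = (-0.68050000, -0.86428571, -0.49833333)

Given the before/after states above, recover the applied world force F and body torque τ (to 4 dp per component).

F = (-2.3000, -0.8000, 1.3000)
τ = (-0.1300, 0.0300, -0.1500)

v₁ − v₀ = (-0.05750000, -0.02000000, 0.03250000)
F = m·Δv/dt = (-2.3000, -0.8000, 1.3000)
rate change Δω = (-0.18050000, 0.03571429, -0.09833333)
gyro term ω₀×Iω₀ = (0.0144, -0.0200, 0.0270)
τ = I·(Δω/dt) + ω₀×(Iω₀) = (-0.1300, 0.0300, -0.1500)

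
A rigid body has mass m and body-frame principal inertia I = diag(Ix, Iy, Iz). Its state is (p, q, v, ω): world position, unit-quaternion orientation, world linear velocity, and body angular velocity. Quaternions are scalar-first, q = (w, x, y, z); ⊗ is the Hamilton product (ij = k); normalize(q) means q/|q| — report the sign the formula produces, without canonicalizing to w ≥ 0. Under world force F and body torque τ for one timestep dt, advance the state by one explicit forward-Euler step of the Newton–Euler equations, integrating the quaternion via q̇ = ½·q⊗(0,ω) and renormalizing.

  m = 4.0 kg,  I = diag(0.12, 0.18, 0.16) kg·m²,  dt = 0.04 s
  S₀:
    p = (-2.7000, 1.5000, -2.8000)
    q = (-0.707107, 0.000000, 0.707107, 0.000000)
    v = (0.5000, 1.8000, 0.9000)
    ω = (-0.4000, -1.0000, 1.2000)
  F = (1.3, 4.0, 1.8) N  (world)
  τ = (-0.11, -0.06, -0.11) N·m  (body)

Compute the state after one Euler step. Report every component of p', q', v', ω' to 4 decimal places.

gyro term ω×Iω = (0.0240, 0.0192, 0.0240)
angular accel α = (-1.1167, -0.4400, -0.8375)
new body rate ω' = (-0.4447, -1.0176, 1.1665)
2q̇ = q⊗(0,ω) = (0.7071070, 1.1313712, 0.7071070, -0.5656856)
q + ½dt·q⊗(0,ω), renormalized = (-0.6926, 0.0226, 0.7209, -0.0113)
a = (0.3250, 1.0000, 0.4500)
new position p' = (-2.6800, 1.5720, -2.7640)
v' = v + a·dt = (0.5130, 1.8400, 0.9180)

p' = (-2.6800, 1.5720, -2.7640)
q' = (-0.6926, 0.0226, 0.7209, -0.0113)
v' = (0.5130, 1.8400, 0.9180)
ω' = (-0.4447, -1.0176, 1.1665)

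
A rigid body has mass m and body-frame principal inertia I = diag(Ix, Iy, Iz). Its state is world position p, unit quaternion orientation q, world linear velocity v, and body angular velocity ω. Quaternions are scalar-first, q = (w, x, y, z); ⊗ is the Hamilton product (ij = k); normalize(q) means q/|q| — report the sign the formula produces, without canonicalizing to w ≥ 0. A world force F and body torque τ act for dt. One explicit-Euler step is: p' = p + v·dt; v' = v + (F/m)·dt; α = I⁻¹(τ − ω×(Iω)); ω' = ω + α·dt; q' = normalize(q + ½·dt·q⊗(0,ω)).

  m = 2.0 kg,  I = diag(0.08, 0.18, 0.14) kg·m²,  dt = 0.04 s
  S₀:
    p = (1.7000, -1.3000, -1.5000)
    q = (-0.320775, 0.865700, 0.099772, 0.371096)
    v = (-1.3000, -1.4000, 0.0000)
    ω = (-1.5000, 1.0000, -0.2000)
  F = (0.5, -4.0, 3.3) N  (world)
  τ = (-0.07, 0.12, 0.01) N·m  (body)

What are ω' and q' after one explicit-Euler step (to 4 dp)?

angular accel α = (-0.9750, 0.7667, 1.1429)
ω' = ω + α·dt = (-1.5390, 1.0307, -0.1543)
2q̇ = q⊗(0,ω) = (1.2729972, 0.0901121, -0.7042790, 1.0795130)
q' = normalize(q + ½dt·q⊗(0,ω)) = (-0.2951, 0.8669, 0.0856, 0.3924)

ω' = (-1.5390, 1.0307, -0.1543)
q' = (-0.2951, 0.8669, 0.0856, 0.3924)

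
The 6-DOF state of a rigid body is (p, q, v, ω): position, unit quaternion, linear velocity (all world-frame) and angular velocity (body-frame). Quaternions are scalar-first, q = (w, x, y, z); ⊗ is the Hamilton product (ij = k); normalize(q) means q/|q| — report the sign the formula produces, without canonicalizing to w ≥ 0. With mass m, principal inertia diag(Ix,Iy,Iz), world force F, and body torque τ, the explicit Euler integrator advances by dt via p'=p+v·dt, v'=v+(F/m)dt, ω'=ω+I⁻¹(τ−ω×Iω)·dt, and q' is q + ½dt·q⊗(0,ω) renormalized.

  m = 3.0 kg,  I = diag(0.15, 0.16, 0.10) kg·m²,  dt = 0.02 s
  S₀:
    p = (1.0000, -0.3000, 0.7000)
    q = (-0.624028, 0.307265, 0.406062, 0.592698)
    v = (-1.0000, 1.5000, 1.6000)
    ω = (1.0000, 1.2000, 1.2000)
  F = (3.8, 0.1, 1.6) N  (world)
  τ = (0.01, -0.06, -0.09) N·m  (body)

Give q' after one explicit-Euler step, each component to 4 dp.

q' = (-0.6390, 0.2987, 0.4007, 0.5847)

Hamilton product q⊗(0,ω) = (-1.5057770, -0.8479912, -0.5248536, -0.7861776)
q' = normalize(q + ½dt·q⊗(0,ω)) = (-0.6390, 0.2987, 0.4007, 0.5847)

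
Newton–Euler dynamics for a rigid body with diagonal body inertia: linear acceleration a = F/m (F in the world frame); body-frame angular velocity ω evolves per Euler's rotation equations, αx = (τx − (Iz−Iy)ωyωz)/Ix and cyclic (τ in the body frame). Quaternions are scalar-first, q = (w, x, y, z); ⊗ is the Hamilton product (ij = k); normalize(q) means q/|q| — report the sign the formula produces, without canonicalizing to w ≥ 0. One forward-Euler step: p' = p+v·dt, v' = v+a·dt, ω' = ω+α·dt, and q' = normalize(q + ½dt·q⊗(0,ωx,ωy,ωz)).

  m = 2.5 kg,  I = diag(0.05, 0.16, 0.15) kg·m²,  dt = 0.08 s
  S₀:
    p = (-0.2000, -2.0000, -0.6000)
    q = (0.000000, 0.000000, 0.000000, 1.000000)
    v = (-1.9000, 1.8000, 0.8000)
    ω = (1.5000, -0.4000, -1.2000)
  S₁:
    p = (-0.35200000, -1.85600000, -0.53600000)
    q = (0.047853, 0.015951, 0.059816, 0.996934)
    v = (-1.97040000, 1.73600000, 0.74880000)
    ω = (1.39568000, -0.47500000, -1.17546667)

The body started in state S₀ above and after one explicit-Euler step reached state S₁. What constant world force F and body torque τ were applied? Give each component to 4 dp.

velocity change Δv = (-0.07040000, -0.06400000, -0.05120000)
applied force F = (-2.2000, -2.0000, -1.6000)
rate change Δω = (-0.10432000, -0.07500000, 0.02453333)
ω₀×(Iω₀) = (-0.0048, 0.1800, -0.0660)
I·α + gyro = (-0.0700, 0.0300, -0.0200)

F = (-2.2000, -2.0000, -1.6000)
τ = (-0.0700, 0.0300, -0.0200)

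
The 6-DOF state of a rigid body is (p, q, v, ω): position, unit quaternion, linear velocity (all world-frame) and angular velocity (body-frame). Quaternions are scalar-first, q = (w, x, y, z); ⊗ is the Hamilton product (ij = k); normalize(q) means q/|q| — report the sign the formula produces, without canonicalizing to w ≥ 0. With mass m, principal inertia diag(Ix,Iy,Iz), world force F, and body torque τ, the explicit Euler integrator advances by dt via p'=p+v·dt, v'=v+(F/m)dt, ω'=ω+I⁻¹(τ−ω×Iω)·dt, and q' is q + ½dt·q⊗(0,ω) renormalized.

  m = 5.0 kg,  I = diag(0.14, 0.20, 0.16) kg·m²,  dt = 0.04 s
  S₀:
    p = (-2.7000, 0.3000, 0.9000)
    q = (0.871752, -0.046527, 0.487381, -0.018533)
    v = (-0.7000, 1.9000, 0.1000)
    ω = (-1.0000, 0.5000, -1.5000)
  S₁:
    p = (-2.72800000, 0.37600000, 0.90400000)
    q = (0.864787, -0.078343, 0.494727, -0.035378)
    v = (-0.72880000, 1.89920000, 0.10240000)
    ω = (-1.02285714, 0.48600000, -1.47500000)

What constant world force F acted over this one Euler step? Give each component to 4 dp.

Δv = v₁−v₀ = (-0.02880000, -0.00080000, 0.00240000)
applied force F = (-3.6000, -0.1000, 0.3000)

F = (-3.6000, -0.1000, 0.3000)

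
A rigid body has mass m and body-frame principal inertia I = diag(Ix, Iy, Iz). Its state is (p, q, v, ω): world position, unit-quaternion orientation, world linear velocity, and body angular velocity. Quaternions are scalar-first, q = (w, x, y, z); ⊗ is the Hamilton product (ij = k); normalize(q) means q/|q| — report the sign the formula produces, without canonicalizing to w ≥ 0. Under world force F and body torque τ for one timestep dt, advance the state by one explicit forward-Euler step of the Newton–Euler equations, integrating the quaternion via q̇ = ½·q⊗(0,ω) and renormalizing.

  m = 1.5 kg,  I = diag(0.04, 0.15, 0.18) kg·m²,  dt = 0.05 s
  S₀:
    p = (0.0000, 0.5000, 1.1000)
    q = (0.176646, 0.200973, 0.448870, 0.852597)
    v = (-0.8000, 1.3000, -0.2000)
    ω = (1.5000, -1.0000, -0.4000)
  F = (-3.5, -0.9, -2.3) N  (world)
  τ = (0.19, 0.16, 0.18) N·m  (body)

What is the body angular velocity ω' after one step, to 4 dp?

gyro term ω×Iω = (0.0120, 0.0840, -0.1650)
(τ − ω×Iω)/I = (4.4500, 0.5067, 1.9167)
new body rate ω' = (1.7225, -0.9747, -0.3042)

ω' = (1.7225, -0.9747, -0.3042)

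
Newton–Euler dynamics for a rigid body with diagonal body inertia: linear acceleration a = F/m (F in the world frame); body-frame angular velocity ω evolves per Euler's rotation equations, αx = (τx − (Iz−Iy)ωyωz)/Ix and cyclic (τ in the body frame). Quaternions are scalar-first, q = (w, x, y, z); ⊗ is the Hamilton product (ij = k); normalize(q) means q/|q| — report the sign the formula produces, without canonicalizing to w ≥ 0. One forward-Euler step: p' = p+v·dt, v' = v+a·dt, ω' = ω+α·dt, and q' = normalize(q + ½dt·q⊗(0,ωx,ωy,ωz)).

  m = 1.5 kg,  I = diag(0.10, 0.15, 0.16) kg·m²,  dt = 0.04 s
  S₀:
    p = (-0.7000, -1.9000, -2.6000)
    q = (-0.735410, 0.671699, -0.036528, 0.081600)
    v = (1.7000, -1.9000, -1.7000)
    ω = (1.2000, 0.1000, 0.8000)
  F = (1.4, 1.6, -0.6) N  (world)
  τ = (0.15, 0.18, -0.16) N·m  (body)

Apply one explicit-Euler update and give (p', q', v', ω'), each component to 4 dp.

p' = p + v·dt = (-0.6320, -1.9760, -2.6680)
new velocity v' = (1.7373, -1.8573, -1.7160)
angular accel α = (1.4920, 1.5840, -1.0375)
ω + α·dt = (1.2597, 0.1634, 0.7585)
2q̇ = q⊗(0,ω) = (-0.8676660, -0.9198744, -0.5129802, -0.4773245)
updated quaternion q' = (-0.7524, 0.6530, -0.0468, 0.0720)

p' = (-0.6320, -1.9760, -2.6680)
q' = (-0.7524, 0.6530, -0.0468, 0.0720)
v' = (1.7373, -1.8573, -1.7160)
ω' = (1.2597, 0.1634, 0.7585)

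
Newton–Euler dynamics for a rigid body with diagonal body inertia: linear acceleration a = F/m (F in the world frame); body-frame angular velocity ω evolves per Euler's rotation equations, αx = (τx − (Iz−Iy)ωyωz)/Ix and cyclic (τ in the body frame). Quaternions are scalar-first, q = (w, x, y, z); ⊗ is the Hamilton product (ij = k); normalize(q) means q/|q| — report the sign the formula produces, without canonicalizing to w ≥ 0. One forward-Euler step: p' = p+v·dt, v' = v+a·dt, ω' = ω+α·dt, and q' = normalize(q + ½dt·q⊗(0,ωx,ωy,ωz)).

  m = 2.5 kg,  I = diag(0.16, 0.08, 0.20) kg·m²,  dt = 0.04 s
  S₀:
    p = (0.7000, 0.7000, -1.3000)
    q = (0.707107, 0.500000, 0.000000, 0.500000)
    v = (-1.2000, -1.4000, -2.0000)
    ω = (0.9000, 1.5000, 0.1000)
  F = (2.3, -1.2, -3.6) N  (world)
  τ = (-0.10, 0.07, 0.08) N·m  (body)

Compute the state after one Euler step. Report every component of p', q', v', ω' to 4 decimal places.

p' = (0.6520, 0.6440, -1.3800)
q' = (0.6967, 0.4974, 0.0292, 0.5161)
v' = (-1.1632, -1.4192, -2.0576)
ω' = (0.8705, 1.5368, 0.1376)

linear accel F/m = (0.9200, -0.4800, -1.4400)
p + v·dt = (0.6520, 0.6440, -1.3800)
v' = v + a·dt = (-1.1632, -1.4192, -2.0576)
(τ − ω×Iω)/I = (-0.7375, 0.9200, 0.9400)
ω + α·dt = (0.8705, 1.5368, 0.1376)
q⊗(0,ω) = (-0.5000000, -0.1136037, 1.4606605, 0.8207107)
q + ½dt·q⊗(0,ω), renormalized = (0.6967, 0.4974, 0.0292, 0.5161)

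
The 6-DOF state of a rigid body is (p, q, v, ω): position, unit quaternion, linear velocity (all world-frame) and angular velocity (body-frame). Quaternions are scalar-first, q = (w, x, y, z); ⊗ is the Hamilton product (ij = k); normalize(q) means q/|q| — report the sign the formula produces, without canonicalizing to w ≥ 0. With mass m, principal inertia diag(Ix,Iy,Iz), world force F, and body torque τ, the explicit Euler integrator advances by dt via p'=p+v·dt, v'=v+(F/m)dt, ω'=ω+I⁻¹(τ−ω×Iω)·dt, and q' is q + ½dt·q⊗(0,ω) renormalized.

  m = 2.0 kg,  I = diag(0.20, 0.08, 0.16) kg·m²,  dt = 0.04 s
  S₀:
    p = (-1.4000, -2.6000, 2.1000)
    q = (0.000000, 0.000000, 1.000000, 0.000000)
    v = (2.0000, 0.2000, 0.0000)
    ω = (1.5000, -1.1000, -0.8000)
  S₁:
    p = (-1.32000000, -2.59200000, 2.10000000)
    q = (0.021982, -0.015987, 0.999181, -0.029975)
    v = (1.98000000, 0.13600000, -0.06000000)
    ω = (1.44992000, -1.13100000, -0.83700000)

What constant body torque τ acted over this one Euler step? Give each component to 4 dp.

τ = (-0.1800, -0.1100, 0.0500)

ω₁ − ω₀ = (-0.05008000, -0.03100000, -0.03700000)
applied torque τ = (-0.1800, -0.1100, 0.0500)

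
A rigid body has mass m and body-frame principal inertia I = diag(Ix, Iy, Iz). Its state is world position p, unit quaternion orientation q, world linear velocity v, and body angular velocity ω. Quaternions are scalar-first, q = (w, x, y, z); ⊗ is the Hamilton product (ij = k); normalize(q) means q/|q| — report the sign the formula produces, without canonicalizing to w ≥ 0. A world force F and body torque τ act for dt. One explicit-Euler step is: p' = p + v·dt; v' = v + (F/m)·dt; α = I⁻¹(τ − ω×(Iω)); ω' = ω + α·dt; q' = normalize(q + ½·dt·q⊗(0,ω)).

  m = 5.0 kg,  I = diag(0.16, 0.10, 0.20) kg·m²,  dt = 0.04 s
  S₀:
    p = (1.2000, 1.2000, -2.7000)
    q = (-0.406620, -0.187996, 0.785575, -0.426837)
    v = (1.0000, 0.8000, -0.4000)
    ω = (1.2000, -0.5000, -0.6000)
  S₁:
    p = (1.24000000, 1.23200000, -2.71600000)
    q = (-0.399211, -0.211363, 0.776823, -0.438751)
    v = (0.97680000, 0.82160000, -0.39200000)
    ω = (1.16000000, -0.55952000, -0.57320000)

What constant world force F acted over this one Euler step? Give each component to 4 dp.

F = (-2.9000, 2.7000, 1.0000)

v₁ − v₀ = (-0.02320000, 0.02160000, 0.00800000)
applied force F = (-2.9000, 2.7000, 1.0000)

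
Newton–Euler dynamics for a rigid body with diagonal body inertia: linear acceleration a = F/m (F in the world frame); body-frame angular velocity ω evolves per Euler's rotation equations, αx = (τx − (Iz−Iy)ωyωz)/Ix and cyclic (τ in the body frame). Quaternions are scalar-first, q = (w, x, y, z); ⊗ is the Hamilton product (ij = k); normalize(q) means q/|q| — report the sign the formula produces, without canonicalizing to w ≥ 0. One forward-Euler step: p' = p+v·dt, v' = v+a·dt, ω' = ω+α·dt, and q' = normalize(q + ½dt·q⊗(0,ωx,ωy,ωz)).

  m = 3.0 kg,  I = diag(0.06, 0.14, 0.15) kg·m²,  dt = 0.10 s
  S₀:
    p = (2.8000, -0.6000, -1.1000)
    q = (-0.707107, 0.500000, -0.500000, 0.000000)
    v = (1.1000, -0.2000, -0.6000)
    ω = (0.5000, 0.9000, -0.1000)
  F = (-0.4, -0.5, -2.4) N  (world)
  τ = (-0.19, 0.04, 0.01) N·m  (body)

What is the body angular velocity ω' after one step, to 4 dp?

ω' = (0.1848, 0.9254, -0.1173)

precession coupling ω×(Iω) = (-0.0009, 0.0045, 0.0360)
α = I⁻¹(τ − ω×Iω) = (-3.1517, 0.2536, -0.1733)
ω + α·dt = (0.1848, 0.9254, -0.1173)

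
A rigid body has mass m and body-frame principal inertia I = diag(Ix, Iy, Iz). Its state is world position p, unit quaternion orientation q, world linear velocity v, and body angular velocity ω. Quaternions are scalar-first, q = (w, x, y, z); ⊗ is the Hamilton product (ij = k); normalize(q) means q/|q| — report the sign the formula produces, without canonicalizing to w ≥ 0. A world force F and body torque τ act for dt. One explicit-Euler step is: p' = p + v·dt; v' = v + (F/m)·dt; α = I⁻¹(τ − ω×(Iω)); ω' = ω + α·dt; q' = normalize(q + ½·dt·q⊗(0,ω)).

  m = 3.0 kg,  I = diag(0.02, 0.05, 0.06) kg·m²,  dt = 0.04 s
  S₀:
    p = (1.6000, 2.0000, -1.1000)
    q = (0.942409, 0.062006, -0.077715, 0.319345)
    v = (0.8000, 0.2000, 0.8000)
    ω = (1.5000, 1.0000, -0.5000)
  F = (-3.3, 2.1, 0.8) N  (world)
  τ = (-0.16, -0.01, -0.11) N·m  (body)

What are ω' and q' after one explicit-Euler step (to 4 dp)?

ω' = (1.1900, 0.9680, -0.6033)
q' = (0.9446, 0.0846, -0.0486, 0.3133)

(τ − ω×Iω)/I = (-7.7500, -0.8000, -2.5833)
ω + α·dt = (1.1900, 0.9680, -0.6033)
2q̇ = q⊗(0,ω) = (0.1443785, 1.1331260, 1.4524295, -0.2926260)
updated quaternion q' = (0.9446, 0.0846, -0.0486, 0.3133)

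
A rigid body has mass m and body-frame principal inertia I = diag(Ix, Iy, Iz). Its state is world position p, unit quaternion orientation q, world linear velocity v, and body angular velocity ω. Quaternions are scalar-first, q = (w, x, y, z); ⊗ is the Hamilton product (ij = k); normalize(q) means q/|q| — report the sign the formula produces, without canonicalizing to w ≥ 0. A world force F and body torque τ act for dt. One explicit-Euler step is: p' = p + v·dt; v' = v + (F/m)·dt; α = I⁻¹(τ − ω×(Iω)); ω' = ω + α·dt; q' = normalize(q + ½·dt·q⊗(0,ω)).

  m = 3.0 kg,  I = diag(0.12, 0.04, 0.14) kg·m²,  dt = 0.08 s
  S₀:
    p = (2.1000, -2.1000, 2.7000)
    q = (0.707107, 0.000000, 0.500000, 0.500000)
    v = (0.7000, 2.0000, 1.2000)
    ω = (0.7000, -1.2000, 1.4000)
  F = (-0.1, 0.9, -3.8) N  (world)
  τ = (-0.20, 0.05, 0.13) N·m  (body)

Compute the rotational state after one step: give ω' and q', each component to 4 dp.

ω×(Iω) gyroscopic = (-0.1680, -0.0196, 0.0672)
α = I⁻¹(τ − ω×Iω) = (-0.2667, 1.7400, 0.4486)
ω + α·dt = (0.6787, -1.0608, 1.4359)
2q̇ = q⊗(0,ω) = (-0.1000000, 1.7949749, -0.4985284, 0.6399498)
updated quaternion q' = (0.7009, 0.0716, 0.4786, 0.5240)

ω' = (0.6787, -1.0608, 1.4359)
q' = (0.7009, 0.0716, 0.4786, 0.5240)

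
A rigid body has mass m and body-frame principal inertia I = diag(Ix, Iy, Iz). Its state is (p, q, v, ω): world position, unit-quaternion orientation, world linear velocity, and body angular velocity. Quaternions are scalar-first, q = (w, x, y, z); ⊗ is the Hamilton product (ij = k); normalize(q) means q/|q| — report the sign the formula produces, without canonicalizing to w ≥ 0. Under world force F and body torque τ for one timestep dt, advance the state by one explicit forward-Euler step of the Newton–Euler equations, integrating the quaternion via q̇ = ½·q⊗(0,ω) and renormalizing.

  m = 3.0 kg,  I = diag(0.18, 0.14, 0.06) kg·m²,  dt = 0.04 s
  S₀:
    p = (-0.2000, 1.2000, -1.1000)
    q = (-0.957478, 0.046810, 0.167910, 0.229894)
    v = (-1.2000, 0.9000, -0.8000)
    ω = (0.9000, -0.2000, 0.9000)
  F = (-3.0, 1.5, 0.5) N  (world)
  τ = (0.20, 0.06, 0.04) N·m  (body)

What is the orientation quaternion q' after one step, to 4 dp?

2q̇ = q⊗(0,ω) = (-0.2154516, -0.6646324, 0.3562712, -1.0222112)
q' = normalize(q + ½dt·q⊗(0,ω)) = (-0.9615, 0.0335, 0.1750, 0.2094)

q' = (-0.9615, 0.0335, 0.1750, 0.2094)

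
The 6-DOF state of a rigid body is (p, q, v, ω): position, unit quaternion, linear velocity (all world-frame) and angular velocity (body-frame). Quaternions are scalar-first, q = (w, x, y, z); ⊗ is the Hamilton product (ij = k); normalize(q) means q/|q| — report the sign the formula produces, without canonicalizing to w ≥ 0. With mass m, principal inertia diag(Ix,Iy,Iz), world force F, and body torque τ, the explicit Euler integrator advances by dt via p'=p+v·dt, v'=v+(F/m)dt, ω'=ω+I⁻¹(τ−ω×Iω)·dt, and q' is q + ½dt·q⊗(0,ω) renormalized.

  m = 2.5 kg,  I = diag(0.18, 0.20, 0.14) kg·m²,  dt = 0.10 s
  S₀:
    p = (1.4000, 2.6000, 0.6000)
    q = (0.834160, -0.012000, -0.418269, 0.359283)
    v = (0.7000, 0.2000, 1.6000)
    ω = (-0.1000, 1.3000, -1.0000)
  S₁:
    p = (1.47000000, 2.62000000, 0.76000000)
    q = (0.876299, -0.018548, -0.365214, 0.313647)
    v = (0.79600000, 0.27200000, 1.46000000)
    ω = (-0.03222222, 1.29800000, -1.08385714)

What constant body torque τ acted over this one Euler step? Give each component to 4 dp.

τ = (0.2000, 0.0000, -0.1200)

ω₁ − ω₀ = (0.06777778, -0.00200000, -0.08385714)
applied torque τ = (0.2000, 0.0000, -0.1200)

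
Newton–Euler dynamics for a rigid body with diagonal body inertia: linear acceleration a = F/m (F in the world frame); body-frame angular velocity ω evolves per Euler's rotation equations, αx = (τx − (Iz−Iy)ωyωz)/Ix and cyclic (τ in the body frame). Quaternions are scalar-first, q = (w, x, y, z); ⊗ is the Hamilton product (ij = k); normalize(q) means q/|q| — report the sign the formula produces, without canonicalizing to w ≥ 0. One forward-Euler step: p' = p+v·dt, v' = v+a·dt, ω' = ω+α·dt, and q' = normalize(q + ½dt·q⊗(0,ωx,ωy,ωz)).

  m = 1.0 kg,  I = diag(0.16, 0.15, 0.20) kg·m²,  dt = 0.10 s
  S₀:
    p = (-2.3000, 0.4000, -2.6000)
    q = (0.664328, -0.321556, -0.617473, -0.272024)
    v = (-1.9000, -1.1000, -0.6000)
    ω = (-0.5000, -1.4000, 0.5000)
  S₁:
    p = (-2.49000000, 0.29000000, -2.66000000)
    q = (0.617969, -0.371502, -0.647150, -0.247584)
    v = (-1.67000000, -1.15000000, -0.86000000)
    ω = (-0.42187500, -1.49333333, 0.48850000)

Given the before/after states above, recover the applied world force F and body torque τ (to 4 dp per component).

Δv = v₁−v₀ = (0.23000000, -0.05000000, -0.26000000)
m·(v₁−v₀)/dt = (2.3000, -0.5000, -2.6000)
ω₁ − ω₀ = (0.07812500, -0.09333333, -0.01150000)
precession coupling = (-0.0350, 0.0100, -0.0070)
I·α + gyro = (0.0900, -0.1300, -0.0300)

F = (2.3000, -0.5000, -2.6000)
τ = (0.0900, -0.1300, -0.0300)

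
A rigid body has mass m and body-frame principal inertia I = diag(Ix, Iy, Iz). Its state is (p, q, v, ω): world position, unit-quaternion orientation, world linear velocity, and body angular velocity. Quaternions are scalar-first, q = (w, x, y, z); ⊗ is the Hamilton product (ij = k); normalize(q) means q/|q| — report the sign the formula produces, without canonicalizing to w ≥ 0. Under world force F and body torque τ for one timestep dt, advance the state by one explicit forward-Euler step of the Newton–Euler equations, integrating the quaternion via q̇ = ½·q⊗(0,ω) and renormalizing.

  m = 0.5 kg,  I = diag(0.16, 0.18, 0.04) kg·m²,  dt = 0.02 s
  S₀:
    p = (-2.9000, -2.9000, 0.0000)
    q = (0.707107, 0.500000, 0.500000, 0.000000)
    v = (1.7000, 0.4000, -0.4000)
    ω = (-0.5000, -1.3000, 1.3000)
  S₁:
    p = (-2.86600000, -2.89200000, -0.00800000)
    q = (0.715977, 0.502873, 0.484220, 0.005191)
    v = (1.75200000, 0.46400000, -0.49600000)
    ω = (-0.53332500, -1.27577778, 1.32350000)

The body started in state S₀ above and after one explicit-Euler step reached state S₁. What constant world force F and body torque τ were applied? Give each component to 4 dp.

F = (1.3000, 1.6000, -2.4000)
τ = (-0.0300, 0.1400, 0.0600)

ω₁ − ω₀ = (-0.03332500, 0.02422222, 0.02350000)
τ = I·(Δω/dt) + ω₀×(Iω₀) = (-0.0300, 0.1400, 0.0600)
velocity change Δv = (0.05200000, 0.06400000, -0.09600000)
m·(v₁−v₀)/dt = (1.3000, 1.6000, -2.4000)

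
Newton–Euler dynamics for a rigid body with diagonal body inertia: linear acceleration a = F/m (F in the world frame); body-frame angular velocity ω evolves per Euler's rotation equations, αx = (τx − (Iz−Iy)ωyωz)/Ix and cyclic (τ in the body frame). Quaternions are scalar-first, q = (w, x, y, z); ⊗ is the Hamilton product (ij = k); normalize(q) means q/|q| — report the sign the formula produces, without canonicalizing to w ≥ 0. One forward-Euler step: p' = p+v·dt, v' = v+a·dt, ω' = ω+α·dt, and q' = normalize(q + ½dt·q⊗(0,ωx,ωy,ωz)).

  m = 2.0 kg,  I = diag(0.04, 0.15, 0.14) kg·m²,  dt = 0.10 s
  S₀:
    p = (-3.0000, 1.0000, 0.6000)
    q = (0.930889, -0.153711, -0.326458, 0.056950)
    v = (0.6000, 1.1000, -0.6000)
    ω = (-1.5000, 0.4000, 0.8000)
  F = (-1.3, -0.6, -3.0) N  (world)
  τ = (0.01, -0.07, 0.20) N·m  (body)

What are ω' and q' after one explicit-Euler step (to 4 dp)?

α = I⁻¹(τ − ω×Iω) = (0.3300, -1.2667, 1.9000)
ω' = ω + α·dt = (-1.4670, 0.2733, 0.9900)
2q̇ = q⊗(0,ω) = (-0.1455433, -1.6802799, 0.4098994, 0.1935398)
q' = normalize(q + ½dt·q⊗(0,ω)) = (0.9201, -0.2368, -0.3048, 0.0664)

ω' = (-1.4670, 0.2733, 0.9900)
q' = (0.9201, -0.2368, -0.3048, 0.0664)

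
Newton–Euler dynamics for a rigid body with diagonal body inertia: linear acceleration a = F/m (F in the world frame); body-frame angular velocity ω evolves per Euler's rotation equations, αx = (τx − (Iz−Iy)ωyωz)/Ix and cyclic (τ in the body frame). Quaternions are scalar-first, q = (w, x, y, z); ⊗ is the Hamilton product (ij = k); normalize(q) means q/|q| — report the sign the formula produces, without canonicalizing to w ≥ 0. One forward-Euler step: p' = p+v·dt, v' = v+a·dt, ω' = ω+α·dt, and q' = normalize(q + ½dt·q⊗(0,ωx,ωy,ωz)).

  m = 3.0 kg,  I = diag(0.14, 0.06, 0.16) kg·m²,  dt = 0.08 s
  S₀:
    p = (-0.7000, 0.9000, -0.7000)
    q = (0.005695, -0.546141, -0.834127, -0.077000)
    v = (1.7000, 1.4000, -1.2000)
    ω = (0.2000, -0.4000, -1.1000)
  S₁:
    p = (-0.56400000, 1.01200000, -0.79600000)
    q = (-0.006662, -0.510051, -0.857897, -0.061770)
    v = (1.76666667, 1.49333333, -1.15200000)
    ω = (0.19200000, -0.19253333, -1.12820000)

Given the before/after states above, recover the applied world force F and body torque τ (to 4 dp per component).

v₁ − v₀ = (0.06666667, 0.09333333, 0.04800000)
m·(v₁−v₀)/dt = (2.5000, 3.5000, 1.8000)
ω₁ − ω₀ = (-0.00800000, 0.20746667, -0.02820000)
precession coupling = (0.0440, 0.0044, 0.0064)
τ = I·(Δω/dt) + ω₀×(Iω₀) = (0.0300, 0.1600, -0.0500)

F = (2.5000, 3.5000, 1.8000)
τ = (0.0300, 0.1600, -0.0500)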